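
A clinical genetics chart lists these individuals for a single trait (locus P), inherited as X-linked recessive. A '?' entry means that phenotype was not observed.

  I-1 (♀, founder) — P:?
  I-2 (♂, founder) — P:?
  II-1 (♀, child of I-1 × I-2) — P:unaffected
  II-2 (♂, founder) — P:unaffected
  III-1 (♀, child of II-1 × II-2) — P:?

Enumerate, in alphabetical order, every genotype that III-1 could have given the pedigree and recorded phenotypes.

III-1 ∈ {X^PX^P, X^PX^p}

P/I-1 ? ·: X^PX^P|X^PX^p|X^pX^p
P/I-2 ? ·: X^PY|X^pY
P/II-1 un I-1×I-2: X^PX^P|X^PX^p
P/II-2 un ·: X^PY
P/III-1 ? II-1×II-2: X^PX^P|X^PX^p
⇒ P over [I-1,I-2,II-1,II-2,III-1]: 10 consistent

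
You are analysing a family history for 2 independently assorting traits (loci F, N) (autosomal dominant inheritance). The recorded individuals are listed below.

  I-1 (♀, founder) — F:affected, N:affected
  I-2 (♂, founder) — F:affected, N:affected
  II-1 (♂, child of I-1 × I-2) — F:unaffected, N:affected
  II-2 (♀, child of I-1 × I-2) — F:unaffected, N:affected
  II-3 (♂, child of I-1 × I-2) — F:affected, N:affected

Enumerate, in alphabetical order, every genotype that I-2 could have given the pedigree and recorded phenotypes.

I-2 ∈ {Ff NN, Ff Nn}

F/I-1 aff ·: Ff
F/I-2 aff ·: Ff
F/II-1 un I-1×I-2: ff
F/II-2 un I-1×I-2: ff
F/II-3 aff I-1×I-2: Ff|FF
⇒ F over [I-1,I-2,II-1,II-2,II-3]: 2 consistent
N/I-1 aff ·: Nn|NN
N/I-2 aff ·: Nn|NN
N/II-1 aff I-1×I-2: Nn|NN
N/II-2 aff I-1×I-2: Nn|NN
N/II-3 aff I-1×I-2: Nn|NN
⇒ N over [I-1,I-2,II-1,II-2,II-3]: 25 consistent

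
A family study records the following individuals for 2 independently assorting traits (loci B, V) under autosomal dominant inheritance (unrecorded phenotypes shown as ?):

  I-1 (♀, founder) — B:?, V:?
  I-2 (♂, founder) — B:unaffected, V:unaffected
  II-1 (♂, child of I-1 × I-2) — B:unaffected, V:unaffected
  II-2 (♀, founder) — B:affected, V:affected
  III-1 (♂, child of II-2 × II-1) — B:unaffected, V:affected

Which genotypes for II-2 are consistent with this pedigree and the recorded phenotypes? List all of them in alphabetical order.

II-2 ∈ {Bb VV, Bb Vv}

B/I-1 ? ·: bb|Bb
B/I-2 un ·: bb
B/II-1 un I-1×I-2: bb
B/II-2 aff ·: Bb
B/III-1 un II-2×II-1: bb
⇒ B over [I-1,I-2,II-1,II-2,III-1]: 2 consistent
V/I-1 ? ·: vv|Vv
V/I-2 un ·: vv
V/II-1 un I-1×I-2: vv
V/II-2 aff ·: Vv|VV
V/III-1 aff II-2×II-1: Vv
⇒ V over [I-1,I-2,II-1,II-2,III-1]: 4 consistent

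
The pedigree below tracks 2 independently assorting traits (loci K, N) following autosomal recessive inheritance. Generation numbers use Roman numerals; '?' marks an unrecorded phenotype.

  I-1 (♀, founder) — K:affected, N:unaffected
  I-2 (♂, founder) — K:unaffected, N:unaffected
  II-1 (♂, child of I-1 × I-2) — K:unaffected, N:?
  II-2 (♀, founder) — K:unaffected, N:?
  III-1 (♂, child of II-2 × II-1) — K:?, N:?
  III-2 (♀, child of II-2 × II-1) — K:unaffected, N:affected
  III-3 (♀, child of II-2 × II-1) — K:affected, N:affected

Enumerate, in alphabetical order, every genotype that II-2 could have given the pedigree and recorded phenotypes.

II-2 ∈ {Kk Nn, Kk nn}

K/I-1 aff ·: kk
K/I-2 un ·: KK|Kk
K/II-1 un I-1×I-2: Kk
K/II-2 un ·: Kk
K/III-1 ? II-2×II-1: KK|Kk|kk
K/III-2 un II-2×II-1: KK|Kk
K/III-3 aff II-2×II-1: kk
⇒ K over [I-1,I-2,II-1,II-2,III-1,III-2,III-3]: 12 consistent
N/I-1 un ·: NN|Nn
N/I-2 un ·: NN|Nn
N/II-1 ? I-1×I-2: Nn|nn
N/II-2 ? ·: Nn|nn
N/III-1 ? II-2×II-1: NN|Nn|nn
N/III-2 aff II-2×II-1: nn
N/III-3 aff II-2×II-1: nn
⇒ N over [I-1,I-2,II-1,II-2,III-1,III-2,III-3]: 18 consistent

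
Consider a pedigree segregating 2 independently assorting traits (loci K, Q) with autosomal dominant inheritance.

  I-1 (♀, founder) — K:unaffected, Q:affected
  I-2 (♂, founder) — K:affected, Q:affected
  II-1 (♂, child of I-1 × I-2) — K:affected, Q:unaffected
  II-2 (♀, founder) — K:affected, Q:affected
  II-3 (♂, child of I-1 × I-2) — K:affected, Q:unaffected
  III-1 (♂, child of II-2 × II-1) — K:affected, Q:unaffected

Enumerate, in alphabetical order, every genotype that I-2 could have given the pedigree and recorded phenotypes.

I-2 ∈ {KK Qq, Kk Qq}

K/I-1 un ·: kk
K/I-2 aff ·: Kk|KK
K/II-1 aff I-1×I-2: Kk
K/II-2 aff ·: Kk|KK
K/II-3 aff I-1×I-2: Kk
K/III-1 aff II-2×II-1: Kk|KK
⇒ K over [I-1,I-2,II-1,II-2,II-3,III-1]: 8 consistent
Q/I-1 aff ·: Qq
Q/I-2 aff ·: Qq
Q/II-1 un I-1×I-2: qq
Q/II-2 aff ·: Qq
Q/II-3 un I-1×I-2: qq
Q/III-1 un II-2×II-1: qq
⇒ Q over [I-1,I-2,II-1,II-2,II-3,III-1]: 1 consistent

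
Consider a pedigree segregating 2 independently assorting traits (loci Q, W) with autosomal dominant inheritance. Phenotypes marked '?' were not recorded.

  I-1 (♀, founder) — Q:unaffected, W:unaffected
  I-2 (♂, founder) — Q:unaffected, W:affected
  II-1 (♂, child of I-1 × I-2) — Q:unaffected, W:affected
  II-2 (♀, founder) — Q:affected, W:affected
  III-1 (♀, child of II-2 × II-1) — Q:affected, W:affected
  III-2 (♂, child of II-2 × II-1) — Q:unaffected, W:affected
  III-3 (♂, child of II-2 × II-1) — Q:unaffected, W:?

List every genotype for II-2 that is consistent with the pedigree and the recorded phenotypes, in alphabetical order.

II-2 ∈ {Qq WW, Qq Ww}

Q/I-1 un ·: qq
Q/I-2 un ·: qq
Q/II-1 un I-1×I-2: qq
Q/II-2 aff ·: Qq
Q/III-1 aff II-2×II-1: Qq
Q/III-2 un II-2×II-1: qq
Q/III-3 un II-2×II-1: qq
⇒ Q over [I-1,I-2,II-1,II-2,III-1,III-2,III-3]: 1 consistent
W/I-1 un ·: ww
W/I-2 aff ·: Ww|WW
W/II-1 aff I-1×I-2: Ww
W/II-2 aff ·: Ww|WW
W/III-1 aff II-2×II-1: Ww|WW
W/III-2 aff II-2×II-1: Ww|WW
W/III-3 ? II-2×II-1: ww|Ww|WW
⇒ W over [I-1,I-2,II-1,II-2,III-1,III-2,III-3]: 40 consistent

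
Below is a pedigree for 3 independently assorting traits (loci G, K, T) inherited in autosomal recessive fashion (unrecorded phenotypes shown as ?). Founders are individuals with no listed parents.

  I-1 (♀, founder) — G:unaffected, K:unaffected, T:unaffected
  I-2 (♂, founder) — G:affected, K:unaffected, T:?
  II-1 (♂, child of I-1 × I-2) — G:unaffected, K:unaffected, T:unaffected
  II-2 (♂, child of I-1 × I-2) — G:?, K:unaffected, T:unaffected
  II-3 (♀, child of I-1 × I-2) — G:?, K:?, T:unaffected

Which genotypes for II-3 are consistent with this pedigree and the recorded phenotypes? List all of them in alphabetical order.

II-3 ∈ {Gg KK TT, Gg KK Tt, Gg Kk TT, Gg Kk Tt, Gg kk TT, Gg kk Tt, gg KK TT, gg KK Tt, gg Kk TT, gg Kk Tt, gg kk TT, gg kk Tt}

G/I-1 un ·: GG|Gg
G/I-2 aff ·: gg
G/II-1 un I-1×I-2: Gg
G/II-2 ? I-1×I-2: Gg|gg
G/II-3 ? I-1×I-2: Gg|gg
⇒ G over [I-1,I-2,II-1,II-2,II-3]: 5 consistent
K/I-1 un ·: KK|Kk
K/I-2 un ·: KK|Kk
K/II-1 un I-1×I-2: KK|Kk
K/II-2 un I-1×I-2: KK|Kk
K/II-3 ? I-1×I-2: KK|Kk|kk
⇒ K over [I-1,I-2,II-1,II-2,II-3]: 29 consistent
T/I-1 un ·: TT|Tt
T/I-2 ? ·: TT|Tt|tt
T/II-1 un I-1×I-2: TT|Tt
T/II-2 un I-1×I-2: TT|Tt
T/II-3 un I-1×I-2: TT|Tt
⇒ T over [I-1,I-2,II-1,II-2,II-3]: 27 consistent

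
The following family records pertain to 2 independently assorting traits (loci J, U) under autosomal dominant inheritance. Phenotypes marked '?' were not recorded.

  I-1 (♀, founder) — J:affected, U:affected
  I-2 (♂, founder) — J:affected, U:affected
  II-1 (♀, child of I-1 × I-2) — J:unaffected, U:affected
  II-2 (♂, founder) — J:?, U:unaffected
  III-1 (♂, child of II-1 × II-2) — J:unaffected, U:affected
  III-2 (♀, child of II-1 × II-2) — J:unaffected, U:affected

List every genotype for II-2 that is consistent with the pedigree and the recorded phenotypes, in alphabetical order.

II-2 ∈ {Jj uu, jj uu}

J/I-1 aff ·: Jj
J/I-2 aff ·: Jj
J/II-1 un I-1×I-2: jj
J/II-2 ? ·: jj|Jj
J/III-1 un II-1×II-2: jj
J/III-2 un II-1×II-2: jj
⇒ J over [I-1,I-2,II-1,II-2,III-1,III-2]: 2 consistent
U/I-1 aff ·: Uu|UU
U/I-2 aff ·: Uu|UU
U/II-1 aff I-1×I-2: Uu|UU
U/II-2 un ·: uu
U/III-1 aff II-1×II-2: Uu
U/III-2 aff II-1×II-2: Uu
⇒ U over [I-1,I-2,II-1,II-2,III-1,III-2]: 7 consistent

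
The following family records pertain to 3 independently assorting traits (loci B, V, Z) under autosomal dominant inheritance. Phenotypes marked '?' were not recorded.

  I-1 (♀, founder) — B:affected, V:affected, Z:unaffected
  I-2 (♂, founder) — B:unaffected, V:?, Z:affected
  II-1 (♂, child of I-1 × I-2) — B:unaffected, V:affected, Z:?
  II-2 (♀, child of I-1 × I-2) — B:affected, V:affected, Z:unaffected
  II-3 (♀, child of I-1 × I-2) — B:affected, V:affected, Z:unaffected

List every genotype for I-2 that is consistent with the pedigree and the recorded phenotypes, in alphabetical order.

I-2 ∈ {bb VV Zz, bb Vv Zz, bb vv Zz}

B/I-1 aff ·: Bb
B/I-2 un ·: bb
B/II-1 un I-1×I-2: bb
B/II-2 aff I-1×I-2: Bb
B/II-3 aff I-1×I-2: Bb
⇒ B over [I-1,I-2,II-1,II-2,II-3]: 1 consistent
V/I-1 aff ·: Vv|VV
V/I-2 ? ·: vv|Vv|VV
V/II-1 aff I-1×I-2: Vv|VV
V/II-2 aff I-1×I-2: Vv|VV
V/II-3 aff I-1×I-2: Vv|VV
⇒ V over [I-1,I-2,II-1,II-2,II-3]: 27 consistent
Z/I-1 un ·: zz
Z/I-2 aff ·: Zz
Z/II-1 ? I-1×I-2: zz|Zz
Z/II-2 un I-1×I-2: zz
Z/II-3 un I-1×I-2: zz
⇒ Z over [I-1,I-2,II-1,II-2,II-3]: 2 consistent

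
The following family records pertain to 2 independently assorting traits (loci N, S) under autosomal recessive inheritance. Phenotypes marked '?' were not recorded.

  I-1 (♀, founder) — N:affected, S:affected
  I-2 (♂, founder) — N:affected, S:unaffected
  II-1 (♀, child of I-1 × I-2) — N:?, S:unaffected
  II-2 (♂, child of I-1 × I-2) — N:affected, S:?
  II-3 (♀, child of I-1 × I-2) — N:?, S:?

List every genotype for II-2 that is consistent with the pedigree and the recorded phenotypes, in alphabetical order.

II-2 ∈ {nn Ss, nn ss}

N/I-1 aff ·: nn
N/I-2 aff ·: nn
N/II-1 ? I-1×I-2: nn
N/II-2 aff I-1×I-2: nn
N/II-3 ? I-1×I-2: nn
⇒ N over [I-1,I-2,II-1,II-2,II-3]: 1 consistent
S/I-1 aff ·: ss
S/I-2 un ·: SS|Ss
S/II-1 un I-1×I-2: Ss
S/II-2 ? I-1×I-2: Ss|ss
S/II-3 ? I-1×I-2: Ss|ss
⇒ S over [I-1,I-2,II-1,II-2,II-3]: 5 consistent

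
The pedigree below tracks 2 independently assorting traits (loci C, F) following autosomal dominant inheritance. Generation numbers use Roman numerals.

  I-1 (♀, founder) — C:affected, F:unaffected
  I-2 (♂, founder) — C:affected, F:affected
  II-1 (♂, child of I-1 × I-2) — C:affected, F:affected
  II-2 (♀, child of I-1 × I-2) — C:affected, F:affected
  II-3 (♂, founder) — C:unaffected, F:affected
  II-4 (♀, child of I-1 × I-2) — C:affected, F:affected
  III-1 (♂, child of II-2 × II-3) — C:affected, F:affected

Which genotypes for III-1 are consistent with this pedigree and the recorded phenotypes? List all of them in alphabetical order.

C/I-1 aff ·: Cc|CC
C/I-2 aff ·: Cc|CC
C/II-1 aff I-1×I-2: Cc|CC
C/II-2 aff I-1×I-2: Cc|CC
C/II-3 un ·: cc
C/II-4 aff I-1×I-2: Cc|CC
C/III-1 aff II-2×II-3: Cc
⇒ C over [I-1,I-2,II-1,II-2,II-3,II-4,III-1]: 25 consistent
F/I-1 un ·: ff
F/I-2 aff ·: Ff|FF
F/II-1 aff I-1×I-2: Ff
F/II-2 aff I-1×I-2: Ff
F/II-3 aff ·: Ff|FF
F/II-4 aff I-1×I-2: Ff
F/III-1 aff II-2×II-3: Ff|FF
⇒ F over [I-1,I-2,II-1,II-2,II-3,II-4,III-1]: 8 consistent

III-1 ∈ {Cc FF, Cc Ff}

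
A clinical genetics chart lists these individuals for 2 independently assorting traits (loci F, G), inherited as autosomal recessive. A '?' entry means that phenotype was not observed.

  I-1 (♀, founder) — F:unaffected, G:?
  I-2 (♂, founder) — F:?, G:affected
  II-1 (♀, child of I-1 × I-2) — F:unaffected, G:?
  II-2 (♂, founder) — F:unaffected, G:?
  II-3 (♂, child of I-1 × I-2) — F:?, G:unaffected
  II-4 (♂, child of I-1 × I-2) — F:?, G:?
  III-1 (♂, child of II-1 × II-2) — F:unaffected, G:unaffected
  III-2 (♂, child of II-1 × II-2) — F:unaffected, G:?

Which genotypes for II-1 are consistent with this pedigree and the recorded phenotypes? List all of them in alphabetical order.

II-1 ∈ {FF Gg, FF gg, Ff Gg, Ff gg}

F/I-1 un ·: FF|Ff
F/I-2 ? ·: FF|Ff|ff
F/II-1 un I-1×I-2: FF|Ff
F/II-2 un ·: FF|Ff
F/II-3 ? I-1×I-2: FF|Ff|ff
F/II-4 ? I-1×I-2: FF|Ff|ff
F/III-1 un II-1×II-2: FF|Ff
F/III-2 un II-1×II-2: FF|Ff
⇒ F over [I-1,I-2,II-1,II-2,II-3,II-4,III-1,III-2]: 266 consistent
G/I-1 ? ·: GG|Gg
G/I-2 aff ·: gg
G/II-1 ? I-1×I-2: Gg|gg
G/II-2 ? ·: GG|Gg|gg
G/II-3 un I-1×I-2: Gg
G/II-4 ? I-1×I-2: Gg|gg
G/III-1 un II-1×II-2: GG|Gg
G/III-2 ? II-1×II-2: GG|Gg|gg
⇒ G over [I-1,I-2,II-1,II-2,II-3,II-4,III-1,III-2]: 42 consistent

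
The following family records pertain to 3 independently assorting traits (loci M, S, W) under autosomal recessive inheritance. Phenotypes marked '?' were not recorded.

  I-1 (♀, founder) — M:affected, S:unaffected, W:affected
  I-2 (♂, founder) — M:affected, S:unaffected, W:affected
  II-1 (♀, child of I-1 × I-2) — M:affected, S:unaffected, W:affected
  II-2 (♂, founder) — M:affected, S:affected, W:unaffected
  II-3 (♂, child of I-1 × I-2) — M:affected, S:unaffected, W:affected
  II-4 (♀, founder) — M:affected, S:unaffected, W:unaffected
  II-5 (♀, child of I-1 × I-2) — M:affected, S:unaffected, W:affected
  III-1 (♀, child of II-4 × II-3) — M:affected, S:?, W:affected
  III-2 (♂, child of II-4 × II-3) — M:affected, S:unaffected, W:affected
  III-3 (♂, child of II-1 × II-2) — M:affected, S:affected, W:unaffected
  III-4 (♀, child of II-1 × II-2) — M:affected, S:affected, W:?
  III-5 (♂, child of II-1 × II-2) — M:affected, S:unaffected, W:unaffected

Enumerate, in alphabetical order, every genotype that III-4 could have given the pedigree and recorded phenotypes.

M/I-1 aff ·: mm
M/I-2 aff ·: mm
M/II-1 aff I-1×I-2: mm
M/II-2 aff ·: mm
M/II-3 aff I-1×I-2: mm
M/II-4 aff ·: mm
M/II-5 aff I-1×I-2: mm
M/III-1 aff II-4×II-3: mm
M/III-2 aff II-4×II-3: mm
M/III-3 aff II-1×II-2: mm
M/III-4 aff II-1×II-2: mm
M/III-5 aff II-1×II-2: mm
⇒ M over [I-1,I-2,II-1,II-2,II-3,II-4,II-5,III-1,III-2,III-3,III-4,III-5]: 1 consistent
S/I-1 un ·: SS|Ss
S/I-2 un ·: SS|Ss
S/II-1 un I-1×I-2: Ss
S/II-2 aff ·: ss
S/II-3 un I-1×I-2: SS|Ss
S/II-4 un ·: SS|Ss
S/II-5 un I-1×I-2: SS|Ss
S/III-1 ? II-4×II-3: SS|Ss|ss
S/III-2 un II-4×II-3: SS|Ss
S/III-3 aff II-1×II-2: ss
S/III-4 aff II-1×II-2: ss
S/III-5 un II-1×II-2: Ss
⇒ S over [I-1,I-2,II-1,II-2,II-3,II-4,II-5,III-1,III-2,III-3,III-4,III-5]: 90 consistent
W/I-1 aff ·: ww
W/I-2 aff ·: ww
W/II-1 aff I-1×I-2: ww
W/II-2 un ·: WW|Ww
W/II-3 aff I-1×I-2: ww
W/II-4 un ·: Ww
W/II-5 aff I-1×I-2: ww
W/III-1 aff II-4×II-3: ww
W/III-2 aff II-4×II-3: ww
W/III-3 un II-1×II-2: Ww
W/III-4 ? II-1×II-2: Ww|ww
W/III-5 un II-1×II-2: Ww
⇒ W over [I-1,I-2,II-1,II-2,II-3,II-4,II-5,III-1,III-2,III-3,III-4,III-5]: 3 consistent

III-4 ∈ {mm ss Ww, mm ss ww}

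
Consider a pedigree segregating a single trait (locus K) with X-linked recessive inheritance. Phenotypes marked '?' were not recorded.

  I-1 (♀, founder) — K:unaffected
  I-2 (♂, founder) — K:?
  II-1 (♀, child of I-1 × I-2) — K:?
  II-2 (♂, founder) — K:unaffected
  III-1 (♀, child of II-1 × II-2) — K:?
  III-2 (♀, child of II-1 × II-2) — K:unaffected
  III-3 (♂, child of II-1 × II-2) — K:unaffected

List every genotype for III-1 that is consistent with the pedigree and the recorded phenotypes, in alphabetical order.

K/I-1 un ·: X^KX^K|X^KX^k
K/I-2 ? ·: X^KY|X^kY
K/II-1 ? I-1×I-2: X^KX^K|X^KX^k
K/II-2 un ·: X^KY
K/III-1 ? II-1×II-2: X^KX^K|X^KX^k
K/III-2 un II-1×II-2: X^KX^K|X^KX^k
K/III-3 un II-1×II-2: X^KY
⇒ K over [I-1,I-2,II-1,II-2,III-1,III-2,III-3]: 14 consistent

III-1 ∈ {X^KX^K, X^KX^k}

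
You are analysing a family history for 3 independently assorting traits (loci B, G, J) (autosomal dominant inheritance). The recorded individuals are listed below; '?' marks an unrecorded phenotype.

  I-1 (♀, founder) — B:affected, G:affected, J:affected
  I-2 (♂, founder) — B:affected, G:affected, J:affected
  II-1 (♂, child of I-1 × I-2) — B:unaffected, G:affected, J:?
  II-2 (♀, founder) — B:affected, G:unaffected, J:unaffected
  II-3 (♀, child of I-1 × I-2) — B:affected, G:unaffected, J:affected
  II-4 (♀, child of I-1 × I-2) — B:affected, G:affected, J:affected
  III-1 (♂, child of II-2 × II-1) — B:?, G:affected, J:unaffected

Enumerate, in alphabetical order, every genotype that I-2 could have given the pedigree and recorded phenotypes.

B/I-1 aff ·: Bb
B/I-2 aff ·: Bb
B/II-1 un I-1×I-2: bb
B/II-2 aff ·: Bb|BB
B/II-3 aff I-1×I-2: Bb|BB
B/II-4 aff I-1×I-2: Bb|BB
B/III-1 ? II-2×II-1: bb|Bb
⇒ B over [I-1,I-2,II-1,II-2,II-3,II-4,III-1]: 12 consistent
G/I-1 aff ·: Gg
G/I-2 aff ·: Gg
G/II-1 aff I-1×I-2: Gg|GG
G/II-2 un ·: gg
G/II-3 un I-1×I-2: gg
G/II-4 aff I-1×I-2: Gg|GG
G/III-1 aff II-2×II-1: Gg
⇒ G over [I-1,I-2,II-1,II-2,II-3,II-4,III-1]: 4 consistent
J/I-1 aff ·: Jj|JJ
J/I-2 aff ·: Jj|JJ
J/II-1 ? I-1×I-2: jj|Jj
J/II-2 un ·: jj
J/II-3 aff I-1×I-2: Jj|JJ
J/II-4 aff I-1×I-2: Jj|JJ
J/III-1 un II-2×II-1: jj
⇒ J over [I-1,I-2,II-1,II-2,II-3,II-4,III-1]: 16 consistent

I-2 ∈ {Bb Gg JJ, Bb Gg Jj}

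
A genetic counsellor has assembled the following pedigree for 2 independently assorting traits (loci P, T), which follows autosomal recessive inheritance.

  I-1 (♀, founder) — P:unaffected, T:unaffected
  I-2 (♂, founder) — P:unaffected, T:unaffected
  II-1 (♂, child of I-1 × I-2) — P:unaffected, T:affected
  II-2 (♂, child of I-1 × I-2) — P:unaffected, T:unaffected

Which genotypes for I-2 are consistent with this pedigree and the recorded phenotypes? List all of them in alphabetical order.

P/I-1 un ·: PP|Pp
P/I-2 un ·: PP|Pp
P/II-1 un I-1×I-2: PP|Pp
P/II-2 un I-1×I-2: PP|Pp
⇒ P over [I-1,I-2,II-1,II-2]: 13 consistent
T/I-1 un ·: Tt
T/I-2 un ·: Tt
T/II-1 aff I-1×I-2: tt
T/II-2 un I-1×I-2: TT|Tt
⇒ T over [I-1,I-2,II-1,II-2]: 2 consistent

I-2 ∈ {PP Tt, Pp Tt}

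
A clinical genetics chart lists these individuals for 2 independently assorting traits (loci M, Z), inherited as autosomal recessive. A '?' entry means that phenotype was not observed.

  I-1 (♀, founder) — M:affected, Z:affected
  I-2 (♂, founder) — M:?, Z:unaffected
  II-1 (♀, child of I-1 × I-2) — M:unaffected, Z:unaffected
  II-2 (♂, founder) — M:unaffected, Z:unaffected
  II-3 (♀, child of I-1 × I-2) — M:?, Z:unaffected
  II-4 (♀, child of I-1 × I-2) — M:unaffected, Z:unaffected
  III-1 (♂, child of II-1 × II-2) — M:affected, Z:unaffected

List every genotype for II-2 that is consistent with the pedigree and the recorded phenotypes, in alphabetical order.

M/I-1 aff ·: mm
M/I-2 ? ·: MM|Mm
M/II-1 un I-1×I-2: Mm
M/II-2 un ·: Mm
M/II-3 ? I-1×I-2: Mm|mm
M/II-4 un I-1×I-2: Mm
M/III-1 aff II-1×II-2: mm
⇒ M over [I-1,I-2,II-1,II-2,II-3,II-4,III-1]: 3 consistent
Z/I-1 aff ·: zz
Z/I-2 un ·: ZZ|Zz
Z/II-1 un I-1×I-2: Zz
Z/II-2 un ·: ZZ|Zz
Z/II-3 un I-1×I-2: Zz
Z/II-4 un I-1×I-2: Zz
Z/III-1 un II-1×II-2: ZZ|Zz
⇒ Z over [I-1,I-2,II-1,II-2,II-3,II-4,III-1]: 8 consistent

II-2 ∈ {Mm ZZ, Mm Zz}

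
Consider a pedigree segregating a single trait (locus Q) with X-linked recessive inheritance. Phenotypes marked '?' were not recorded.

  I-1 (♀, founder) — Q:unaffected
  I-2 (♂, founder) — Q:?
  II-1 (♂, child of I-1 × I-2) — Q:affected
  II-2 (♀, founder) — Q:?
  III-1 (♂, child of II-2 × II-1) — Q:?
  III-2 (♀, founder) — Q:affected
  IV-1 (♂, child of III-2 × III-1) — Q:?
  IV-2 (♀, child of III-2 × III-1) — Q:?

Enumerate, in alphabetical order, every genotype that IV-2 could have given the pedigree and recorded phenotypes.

Q/I-1 un ·: X^QX^q
Q/I-2 ? ·: X^QY|X^qY
Q/II-1 aff I-1×I-2: X^qY
Q/II-2 ? ·: X^QX^Q|X^QX^q|X^qX^q
Q/III-1 ? II-2×II-1: X^QY|X^qY
Q/III-2 aff ·: X^qX^q
Q/IV-1 ? III-2×III-1: X^qY
Q/IV-2 ? III-2×III-1: X^QX^q|X^qX^q
⇒ Q over [I-1,I-2,II-1,II-2,III-1,III-2,IV-1,IV-2]: 8 consistent

IV-2 ∈ {X^QX^q, X^qX^q}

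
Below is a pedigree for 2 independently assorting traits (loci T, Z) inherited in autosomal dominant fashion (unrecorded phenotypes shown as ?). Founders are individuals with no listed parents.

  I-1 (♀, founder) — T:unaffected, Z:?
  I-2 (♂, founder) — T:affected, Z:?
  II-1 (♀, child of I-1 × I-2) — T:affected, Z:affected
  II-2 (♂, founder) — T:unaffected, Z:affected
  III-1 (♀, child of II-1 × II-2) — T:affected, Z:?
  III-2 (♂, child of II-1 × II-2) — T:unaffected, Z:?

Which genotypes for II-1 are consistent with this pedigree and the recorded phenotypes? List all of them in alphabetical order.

II-1 ∈ {Tt ZZ, Tt Zz}

T/I-1 un ·: tt
T/I-2 aff ·: Tt|TT
T/II-1 aff I-1×I-2: Tt
T/II-2 un ·: tt
T/III-1 aff II-1×II-2: Tt
T/III-2 un II-1×II-2: tt
⇒ T over [I-1,I-2,II-1,II-2,III-1,III-2]: 2 consistent
Z/I-1 ? ·: zz|Zz|ZZ
Z/I-2 ? ·: zz|Zz|ZZ
Z/II-1 aff I-1×I-2: Zz|ZZ
Z/II-2 aff ·: Zz|ZZ
Z/III-1 ? II-1×II-2: zz|Zz|ZZ
Z/III-2 ? II-1×II-2: zz|Zz|ZZ
⇒ Z over [I-1,I-2,II-1,II-2,III-1,III-2]: 111 consistent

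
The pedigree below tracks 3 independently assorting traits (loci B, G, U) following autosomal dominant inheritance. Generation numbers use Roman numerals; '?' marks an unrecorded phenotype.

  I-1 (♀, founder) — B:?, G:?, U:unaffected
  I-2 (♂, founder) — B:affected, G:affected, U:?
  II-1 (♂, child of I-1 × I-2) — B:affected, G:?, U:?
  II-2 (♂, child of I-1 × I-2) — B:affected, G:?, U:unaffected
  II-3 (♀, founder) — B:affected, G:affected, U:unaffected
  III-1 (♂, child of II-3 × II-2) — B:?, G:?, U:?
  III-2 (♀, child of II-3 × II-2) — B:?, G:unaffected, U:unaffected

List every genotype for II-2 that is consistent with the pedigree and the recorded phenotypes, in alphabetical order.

B/I-1 ? ·: bb|Bb|BB
B/I-2 aff ·: Bb|BB
B/II-1 aff I-1×I-2: Bb|BB
B/II-2 aff I-1×I-2: Bb|BB
B/II-3 aff ·: Bb|BB
B/III-1 ? II-3×II-2: bb|Bb|BB
B/III-2 ? II-3×II-2: bb|Bb|BB
⇒ B over [I-1,I-2,II-1,II-2,II-3,III-1,III-2]: 139 consistent
G/I-1 ? ·: gg|Gg|GG
G/I-2 aff ·: Gg|GG
G/II-1 ? I-1×I-2: gg|Gg|GG
G/II-2 ? I-1×I-2: gg|Gg
G/II-3 aff ·: Gg
G/III-1 ? II-3×II-2: gg|Gg|GG
G/III-2 un II-3×II-2: gg
⇒ G over [I-1,I-2,II-1,II-2,II-3,III-1,III-2]: 40 consistent
U/I-1 un ·: uu
U/I-2 ? ·: uu|Uu
U/II-1 ? I-1×I-2: uu|Uu
U/II-2 un I-1×I-2: uu
U/II-3 un ·: uu
U/III-1 ? II-3×II-2: uu
U/III-2 un II-3×II-2: uu
⇒ U over [I-1,I-2,II-1,II-2,II-3,III-1,III-2]: 3 consistent

II-2 ∈ {BB Gg uu, BB gg uu, Bb Gg uu, Bb gg uu}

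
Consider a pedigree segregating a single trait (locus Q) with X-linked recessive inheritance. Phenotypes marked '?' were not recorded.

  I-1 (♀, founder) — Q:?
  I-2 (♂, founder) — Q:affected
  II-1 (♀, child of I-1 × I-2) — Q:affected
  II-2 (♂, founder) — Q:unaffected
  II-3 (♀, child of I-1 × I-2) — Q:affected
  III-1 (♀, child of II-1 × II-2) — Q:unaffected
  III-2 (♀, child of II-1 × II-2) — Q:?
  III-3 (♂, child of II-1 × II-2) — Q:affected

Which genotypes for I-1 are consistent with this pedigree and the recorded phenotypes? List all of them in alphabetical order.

Q/I-1 ? ·: X^QX^q|X^qX^q
Q/I-2 aff ·: X^qY
Q/II-1 aff I-1×I-2: X^qX^q
Q/II-2 un ·: X^QY
Q/II-3 aff I-1×I-2: X^qX^q
Q/III-1 un II-1×II-2: X^QX^q
Q/III-2 ? II-1×II-2: X^QX^q
Q/III-3 aff II-1×II-2: X^qY
⇒ Q over [I-1,I-2,II-1,II-2,II-3,III-1,III-2,III-3]: 2 consistent

I-1 ∈ {X^QX^q, X^qX^q}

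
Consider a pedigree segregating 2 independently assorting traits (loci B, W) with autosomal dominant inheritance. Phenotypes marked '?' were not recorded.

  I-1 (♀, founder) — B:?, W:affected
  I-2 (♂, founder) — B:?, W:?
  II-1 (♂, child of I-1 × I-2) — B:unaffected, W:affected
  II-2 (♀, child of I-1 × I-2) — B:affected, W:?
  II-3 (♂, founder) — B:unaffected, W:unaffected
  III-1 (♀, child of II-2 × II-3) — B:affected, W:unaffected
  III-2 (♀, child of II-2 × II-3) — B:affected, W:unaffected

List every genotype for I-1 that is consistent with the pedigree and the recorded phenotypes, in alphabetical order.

B/I-1 ? ·: bb|Bb
B/I-2 ? ·: bb|Bb
B/II-1 un I-1×I-2: bb
B/II-2 aff I-1×I-2: Bb|BB
B/II-3 un ·: bb
B/III-1 aff II-2×II-3: Bb
B/III-2 aff II-2×II-3: Bb
⇒ B over [I-1,I-2,II-1,II-2,II-3,III-1,III-2]: 4 consistent
W/I-1 aff ·: Ww|WW
W/I-2 ? ·: ww|Ww|WW
W/II-1 aff I-1×I-2: Ww|WW
W/II-2 ? I-1×I-2: ww|Ww
W/II-3 un ·: ww
W/III-1 un II-2×II-3: ww
W/III-2 un II-2×II-3: ww
⇒ W over [I-1,I-2,II-1,II-2,II-3,III-1,III-2]: 11 consistent

I-1 ∈ {Bb WW, Bb Ww, bb WW, bb Ww}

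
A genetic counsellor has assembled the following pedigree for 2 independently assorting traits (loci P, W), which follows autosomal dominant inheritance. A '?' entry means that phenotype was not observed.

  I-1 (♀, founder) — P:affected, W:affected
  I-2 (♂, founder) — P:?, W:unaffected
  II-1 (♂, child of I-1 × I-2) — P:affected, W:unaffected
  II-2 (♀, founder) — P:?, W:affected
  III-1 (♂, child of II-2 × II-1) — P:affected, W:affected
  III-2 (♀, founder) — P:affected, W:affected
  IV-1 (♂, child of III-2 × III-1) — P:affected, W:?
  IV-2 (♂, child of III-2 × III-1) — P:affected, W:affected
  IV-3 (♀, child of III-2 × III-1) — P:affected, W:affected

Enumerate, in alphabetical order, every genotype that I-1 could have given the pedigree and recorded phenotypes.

I-1 ∈ {PP Ww, Pp Ww}

P/I-1 aff ·: Pp|PP
P/I-2 ? ·: pp|Pp|PP
P/II-1 aff I-1×I-2: Pp|PP
P/II-2 ? ·: pp|Pp|PP
P/III-1 aff II-2×II-1: Pp|PP
P/III-2 aff ·: Pp|PP
P/IV-1 aff III-2×III-1: Pp|PP
P/IV-2 aff III-2×III-1: Pp|PP
P/IV-3 aff III-2×III-1: Pp|PP
⇒ P over [I-1,I-2,II-1,II-2,III-1,III-2,IV-1,IV-2,IV-3]: 530 consistent
W/I-1 aff ·: Ww
W/I-2 un ·: ww
W/II-1 un I-1×I-2: ww
W/II-2 aff ·: Ww|WW
W/III-1 aff II-2×II-1: Ww
W/III-2 aff ·: Ww|WW
W/IV-1 ? III-2×III-1: ww|Ww|WW
W/IV-2 aff III-2×III-1: Ww|WW
W/IV-3 aff III-2×III-1: Ww|WW
⇒ W over [I-1,I-2,II-1,II-2,III-1,III-2,IV-1,IV-2,IV-3]: 40 consistent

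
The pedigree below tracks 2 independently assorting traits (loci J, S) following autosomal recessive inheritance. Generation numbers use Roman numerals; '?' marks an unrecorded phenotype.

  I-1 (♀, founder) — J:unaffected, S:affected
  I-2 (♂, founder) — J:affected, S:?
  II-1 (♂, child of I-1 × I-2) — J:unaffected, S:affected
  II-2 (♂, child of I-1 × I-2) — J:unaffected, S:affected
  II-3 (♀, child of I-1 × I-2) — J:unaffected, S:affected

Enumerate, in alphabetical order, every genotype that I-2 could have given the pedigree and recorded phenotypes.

I-2 ∈ {jj Ss, jj ss}

J/I-1 un ·: JJ|Jj
J/I-2 aff ·: jj
J/II-1 un I-1×I-2: Jj
J/II-2 un I-1×I-2: Jj
J/II-3 un I-1×I-2: Jj
⇒ J over [I-1,I-2,II-1,II-2,II-3]: 2 consistent
S/I-1 aff ·: ss
S/I-2 ? ·: Ss|ss
S/II-1 aff I-1×I-2: ss
S/II-2 aff I-1×I-2: ss
S/II-3 aff I-1×I-2: ss
⇒ S over [I-1,I-2,II-1,II-2,II-3]: 2 consistent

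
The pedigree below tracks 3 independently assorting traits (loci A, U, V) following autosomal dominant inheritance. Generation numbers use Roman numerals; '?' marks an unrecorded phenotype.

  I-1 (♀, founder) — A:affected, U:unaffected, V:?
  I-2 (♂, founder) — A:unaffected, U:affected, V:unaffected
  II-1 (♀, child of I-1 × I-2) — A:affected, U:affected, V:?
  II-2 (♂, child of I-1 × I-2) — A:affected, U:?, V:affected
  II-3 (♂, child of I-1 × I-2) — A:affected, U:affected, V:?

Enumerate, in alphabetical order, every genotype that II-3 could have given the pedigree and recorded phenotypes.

A/I-1 aff ·: Aa|AA
A/I-2 un ·: aa
A/II-1 aff I-1×I-2: Aa
A/II-2 aff I-1×I-2: Aa
A/II-3 aff I-1×I-2: Aa
⇒ A over [I-1,I-2,II-1,II-2,II-3]: 2 consistent
U/I-1 un ·: uu
U/I-2 aff ·: Uu|UU
U/II-1 aff I-1×I-2: Uu
U/II-2 ? I-1×I-2: uu|Uu
U/II-3 aff I-1×I-2: Uu
⇒ U over [I-1,I-2,II-1,II-2,II-3]: 3 consistent
V/I-1 ? ·: Vv|VV
V/I-2 un ·: vv
V/II-1 ? I-1×I-2: vv|Vv
V/II-2 aff I-1×I-2: Vv
V/II-3 ? I-1×I-2: vv|Vv
⇒ V over [I-1,I-2,II-1,II-2,II-3]: 5 consistent

II-3 ∈ {Aa Uu Vv, Aa Uu vv}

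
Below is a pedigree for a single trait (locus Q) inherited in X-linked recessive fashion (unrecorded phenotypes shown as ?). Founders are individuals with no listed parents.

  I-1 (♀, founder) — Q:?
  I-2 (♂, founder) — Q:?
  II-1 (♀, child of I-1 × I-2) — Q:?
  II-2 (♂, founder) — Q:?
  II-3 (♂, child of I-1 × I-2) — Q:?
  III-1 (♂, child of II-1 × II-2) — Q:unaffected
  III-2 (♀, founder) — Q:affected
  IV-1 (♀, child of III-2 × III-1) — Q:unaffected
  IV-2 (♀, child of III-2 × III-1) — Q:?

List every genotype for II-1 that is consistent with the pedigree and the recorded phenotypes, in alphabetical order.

Q/I-1 ? ·: X^QX^Q|X^QX^q|X^qX^q
Q/I-2 ? ·: X^QY|X^qY
Q/II-1 ? I-1×I-2: X^QX^Q|X^QX^q
Q/II-2 ? ·: X^QY|X^qY
Q/II-3 ? I-1×I-2: X^QY|X^qY
Q/III-1 un II-1×II-2: X^QY
Q/III-2 aff ·: X^qX^q
Q/IV-1 un III-2×III-1: X^QX^q
Q/IV-2 ? III-2×III-1: X^QX^q
⇒ Q over [I-1,I-2,II-1,II-2,II-3,III-1,III-2,IV-1,IV-2]: 18 consistent

II-1 ∈ {X^QX^Q, X^QX^q}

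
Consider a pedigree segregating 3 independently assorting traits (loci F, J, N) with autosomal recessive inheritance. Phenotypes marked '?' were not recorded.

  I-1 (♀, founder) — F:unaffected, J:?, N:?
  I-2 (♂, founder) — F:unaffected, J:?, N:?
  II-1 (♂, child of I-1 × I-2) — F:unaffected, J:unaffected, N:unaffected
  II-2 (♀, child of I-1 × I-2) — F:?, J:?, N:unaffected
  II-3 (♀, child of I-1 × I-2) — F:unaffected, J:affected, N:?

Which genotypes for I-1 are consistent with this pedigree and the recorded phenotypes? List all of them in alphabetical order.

F/I-1 un ·: FF|Ff
F/I-2 un ·: FF|Ff
F/II-1 un I-1×I-2: FF|Ff
F/II-2 ? I-1×I-2: FF|Ff|ff
F/II-3 un I-1×I-2: FF|Ff
⇒ F over [I-1,I-2,II-1,II-2,II-3]: 29 consistent
J/I-1 ? ·: Jj|jj
J/I-2 ? ·: Jj|jj
J/II-1 un I-1×I-2: JJ|Jj
J/II-2 ? I-1×I-2: JJ|Jj|jj
J/II-3 aff I-1×I-2: jj
⇒ J over [I-1,I-2,II-1,II-2,II-3]: 10 consistent
N/I-1 ? ·: NN|Nn|nn
N/I-2 ? ·: NN|Nn|nn
N/II-1 un I-1×I-2: NN|Nn
N/II-2 un I-1×I-2: NN|Nn
N/II-3 ? I-1×I-2: NN|Nn|nn
⇒ N over [I-1,I-2,II-1,II-2,II-3]: 35 consistent

I-1 ∈ {FF Jj NN, FF Jj Nn, FF Jj nn, FF jj NN, FF jj Nn, FF jj nn, Ff Jj NN, Ff Jj Nn, Ff Jj nn, Ff jj NN, Ff jj Nn, Ff jj nn}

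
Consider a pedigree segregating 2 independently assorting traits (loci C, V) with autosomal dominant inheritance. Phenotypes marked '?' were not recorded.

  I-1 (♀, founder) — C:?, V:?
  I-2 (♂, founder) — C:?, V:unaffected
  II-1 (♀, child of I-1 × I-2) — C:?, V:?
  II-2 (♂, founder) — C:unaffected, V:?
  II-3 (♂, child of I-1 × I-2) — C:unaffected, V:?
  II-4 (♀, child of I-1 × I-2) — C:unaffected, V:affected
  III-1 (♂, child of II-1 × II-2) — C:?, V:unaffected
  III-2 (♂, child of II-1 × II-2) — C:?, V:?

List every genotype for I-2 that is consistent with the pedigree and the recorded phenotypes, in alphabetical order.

C/I-1 ? ·: cc|Cc
C/I-2 ? ·: cc|Cc
C/II-1 ? I-1×I-2: cc|Cc|CC
C/II-2 un ·: cc
C/II-3 un I-1×I-2: cc
C/II-4 un I-1×I-2: cc
C/III-1 ? II-1×II-2: cc|Cc
C/III-2 ? II-1×II-2: cc|Cc
⇒ C over [I-1,I-2,II-1,II-2,II-3,II-4,III-1,III-2]: 17 consistent
V/I-1 ? ·: Vv|VV
V/I-2 un ·: vv
V/II-1 ? I-1×I-2: vv|Vv
V/II-2 ? ·: vv|Vv
V/II-3 ? I-1×I-2: vv|Vv
V/II-4 aff I-1×I-2: Vv
V/III-1 un II-1×II-2: vv
V/III-2 ? II-1×II-2: vv|Vv|VV
⇒ V over [I-1,I-2,II-1,II-2,II-3,II-4,III-1,III-2]: 21 consistent

I-2 ∈ {Cc vv, cc vv}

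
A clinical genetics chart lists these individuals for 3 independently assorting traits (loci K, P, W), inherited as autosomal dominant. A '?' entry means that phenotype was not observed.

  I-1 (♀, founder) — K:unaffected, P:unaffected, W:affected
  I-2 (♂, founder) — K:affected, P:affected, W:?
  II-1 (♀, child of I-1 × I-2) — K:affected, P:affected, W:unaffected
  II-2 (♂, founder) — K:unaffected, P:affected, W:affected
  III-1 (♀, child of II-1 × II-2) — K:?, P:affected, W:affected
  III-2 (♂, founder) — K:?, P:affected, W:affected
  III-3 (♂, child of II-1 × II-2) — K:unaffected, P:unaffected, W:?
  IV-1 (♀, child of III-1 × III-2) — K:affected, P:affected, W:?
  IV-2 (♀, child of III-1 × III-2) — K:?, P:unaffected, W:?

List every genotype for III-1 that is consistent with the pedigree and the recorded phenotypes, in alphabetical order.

K/I-1 un ·: kk
K/I-2 aff ·: Kk|KK
K/II-1 aff I-1×I-2: Kk
K/II-2 un ·: kk
K/III-1 ? II-1×II-2: kk|Kk
K/III-2 ? ·: kk|Kk|KK
K/III-3 un II-1×II-2: kk
K/IV-1 aff III-1×III-2: Kk|KK
K/IV-2 ? III-1×III-2: kk|Kk|KK
⇒ K over [I-1,I-2,II-1,II-2,III-1,III-2,III-3,IV-1,IV-2]: 30 consistent
P/I-1 un ·: pp
P/I-2 aff ·: Pp|PP
P/II-1 aff I-1×I-2: Pp
P/II-2 aff ·: Pp
P/III-1 aff II-1×II-2: Pp
P/III-2 aff ·: Pp
P/III-3 un II-1×II-2: pp
P/IV-1 aff III-1×III-2: Pp|PP
P/IV-2 un III-1×III-2: pp
⇒ P over [I-1,I-2,II-1,II-2,III-1,III-2,III-3,IV-1,IV-2]: 4 consistent
W/I-1 aff ·: Ww
W/I-2 ? ·: ww|Ww
W/II-1 un I-1×I-2: ww
W/II-2 aff ·: Ww|WW
W/III-1 aff II-1×II-2: Ww
W/III-2 aff ·: Ww|WW
W/III-3 ? II-1×II-2: ww|Ww
W/IV-1 ? III-1×III-2: ww|Ww|WW
W/IV-2 ? III-1×III-2: ww|Ww|WW
⇒ W over [I-1,I-2,II-1,II-2,III-1,III-2,III-3,IV-1,IV-2]: 78 consistent

III-1 ∈ {Kk Pp Ww, kk Pp Ww}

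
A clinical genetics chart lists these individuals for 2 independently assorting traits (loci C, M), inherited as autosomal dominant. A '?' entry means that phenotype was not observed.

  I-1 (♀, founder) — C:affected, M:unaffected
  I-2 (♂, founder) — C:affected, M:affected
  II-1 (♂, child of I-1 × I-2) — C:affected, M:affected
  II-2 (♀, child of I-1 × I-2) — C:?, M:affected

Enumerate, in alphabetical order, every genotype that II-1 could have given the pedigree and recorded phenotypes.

C/I-1 aff ·: Cc|CC
C/I-2 aff ·: Cc|CC
C/II-1 aff I-1×I-2: Cc|CC
C/II-2 ? I-1×I-2: cc|Cc|CC
⇒ C over [I-1,I-2,II-1,II-2]: 15 consistent
M/I-1 un ·: mm
M/I-2 aff ·: Mm|MM
M/II-1 aff I-1×I-2: Mm
M/II-2 aff I-1×I-2: Mm
⇒ M over [I-1,I-2,II-1,II-2]: 2 consistent

II-1 ∈ {CC Mm, Cc Mm}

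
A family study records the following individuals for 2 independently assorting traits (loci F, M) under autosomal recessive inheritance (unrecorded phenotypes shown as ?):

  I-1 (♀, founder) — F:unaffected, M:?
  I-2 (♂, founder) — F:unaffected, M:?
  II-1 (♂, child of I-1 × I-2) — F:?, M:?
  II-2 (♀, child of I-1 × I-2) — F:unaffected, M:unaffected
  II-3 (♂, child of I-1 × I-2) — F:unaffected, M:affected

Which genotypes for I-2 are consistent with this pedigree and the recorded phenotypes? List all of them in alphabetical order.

I-2 ∈ {FF Mm, FF mm, Ff Mm, Ff mm}

F/I-1 un ·: FF|Ff
F/I-2 un ·: FF|Ff
F/II-1 ? I-1×I-2: FF|Ff|ff
F/II-2 un I-1×I-2: FF|Ff
F/II-3 un I-1×I-2: FF|Ff
⇒ F over [I-1,I-2,II-1,II-2,II-3]: 29 consistent
M/I-1 ? ·: Mm|mm
M/I-2 ? ·: Mm|mm
M/II-1 ? I-1×I-2: MM|Mm|mm
M/II-2 un I-1×I-2: MM|Mm
M/II-3 aff I-1×I-2: mm
⇒ M over [I-1,I-2,II-1,II-2,II-3]: 10 consistent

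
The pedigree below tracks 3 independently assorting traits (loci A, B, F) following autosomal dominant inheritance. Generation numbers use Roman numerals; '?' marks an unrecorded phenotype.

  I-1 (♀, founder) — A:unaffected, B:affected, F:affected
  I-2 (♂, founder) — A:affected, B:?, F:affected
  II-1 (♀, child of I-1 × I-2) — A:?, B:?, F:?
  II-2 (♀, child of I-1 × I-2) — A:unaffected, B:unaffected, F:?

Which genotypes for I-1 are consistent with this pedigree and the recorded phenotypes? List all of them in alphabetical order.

I-1 ∈ {aa Bb FF, aa Bb Ff}

A/I-1 un ·: aa
A/I-2 aff ·: Aa
A/II-1 ? I-1×I-2: aa|Aa
A/II-2 un I-1×I-2: aa
⇒ A over [I-1,I-2,II-1,II-2]: 2 consistent
B/I-1 aff ·: Bb
B/I-2 ? ·: bb|Bb
B/II-1 ? I-1×I-2: bb|Bb|BB
B/II-2 un I-1×I-2: bb
⇒ B over [I-1,I-2,II-1,II-2]: 5 consistent
F/I-1 aff ·: Ff|FF
F/I-2 aff ·: Ff|FF
F/II-1 ? I-1×I-2: ff|Ff|FF
F/II-2 ? I-1×I-2: ff|Ff|FF
⇒ F over [I-1,I-2,II-1,II-2]: 18 consistent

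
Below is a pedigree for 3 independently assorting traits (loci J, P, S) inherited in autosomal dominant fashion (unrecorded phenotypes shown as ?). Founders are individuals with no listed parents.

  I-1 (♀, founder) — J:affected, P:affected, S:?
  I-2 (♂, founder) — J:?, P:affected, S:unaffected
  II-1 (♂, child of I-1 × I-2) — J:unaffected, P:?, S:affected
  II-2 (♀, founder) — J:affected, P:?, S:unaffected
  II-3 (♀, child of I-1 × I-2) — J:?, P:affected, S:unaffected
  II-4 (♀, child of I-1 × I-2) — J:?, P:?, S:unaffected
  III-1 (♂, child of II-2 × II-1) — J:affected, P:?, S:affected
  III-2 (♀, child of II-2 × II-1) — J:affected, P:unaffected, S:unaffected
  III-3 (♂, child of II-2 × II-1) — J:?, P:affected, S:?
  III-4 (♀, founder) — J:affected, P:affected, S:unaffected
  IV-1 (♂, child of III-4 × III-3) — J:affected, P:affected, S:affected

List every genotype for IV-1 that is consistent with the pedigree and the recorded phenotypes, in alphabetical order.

IV-1 ∈ {JJ PP Ss, JJ Pp Ss, Jj PP Ss, Jj Pp Ss}

J/I-1 aff ·: Jj
J/I-2 ? ·: jj|Jj
J/II-1 un I-1×I-2: jj
J/II-2 aff ·: Jj|JJ
J/II-3 ? I-1×I-2: jj|Jj|JJ
J/II-4 ? I-1×I-2: jj|Jj|JJ
J/III-1 aff II-2×II-1: Jj
J/III-2 aff II-2×II-1: Jj
J/III-3 ? II-2×II-1: jj|Jj
J/III-4 aff ·: Jj|JJ
J/IV-1 aff III-4×III-3: Jj|JJ
⇒ J over [I-1,I-2,II-1,II-2,II-3,II-4,III-1,III-2,III-3,III-4,IV-1]: 130 consistent
P/I-1 aff ·: Pp|PP
P/I-2 aff ·: Pp|PP
P/II-1 ? I-1×I-2: pp|Pp
P/II-2 ? ·: pp|Pp
P/II-3 aff I-1×I-2: Pp|PP
P/II-4 ? I-1×I-2: pp|Pp|PP
P/III-1 ? II-2×II-1: pp|Pp|PP
P/III-2 un II-2×II-1: pp
P/III-3 aff II-2×II-1: Pp|PP
P/III-4 aff ·: Pp|PP
P/IV-1 aff III-4×III-3: Pp|PP
⇒ P over [I-1,I-2,II-1,II-2,II-3,II-4,III-1,III-2,III-3,III-4,IV-1]: 454 consistent
S/I-1 ? ·: Ss
S/I-2 un ·: ss
S/II-1 aff I-1×I-2: Ss
S/II-2 un ·: ss
S/II-3 un I-1×I-2: ss
S/II-4 un I-1×I-2: ss
S/III-1 aff II-2×II-1: Ss
S/III-2 un II-2×II-1: ss
S/III-3 ? II-2×II-1: Ss
S/III-4 un ·: ss
S/IV-1 aff III-4×III-3: Ss
⇒ S over [I-1,I-2,II-1,II-2,II-3,II-4,III-1,III-2,III-3,III-4,IV-1]: 1 consistent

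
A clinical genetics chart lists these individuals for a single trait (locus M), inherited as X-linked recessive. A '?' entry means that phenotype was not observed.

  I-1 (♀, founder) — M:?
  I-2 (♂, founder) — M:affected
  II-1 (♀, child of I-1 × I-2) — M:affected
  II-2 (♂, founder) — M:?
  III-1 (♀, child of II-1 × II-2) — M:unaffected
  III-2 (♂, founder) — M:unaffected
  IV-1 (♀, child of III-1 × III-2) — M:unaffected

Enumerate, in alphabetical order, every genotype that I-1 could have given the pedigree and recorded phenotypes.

I-1 ∈ {X^MX^m, X^mX^m}

M/I-1 ? ·: X^MX^m|X^mX^m
M/I-2 aff ·: X^mY
M/II-1 aff I-1×I-2: X^mX^m
M/II-2 ? ·: X^MY
M/III-1 un II-1×II-2: X^MX^m
M/III-2 un ·: X^MY
M/IV-1 un III-1×III-2: X^MX^M|X^MX^m
⇒ M over [I-1,I-2,II-1,II-2,III-1,III-2,IV-1]: 4 consistent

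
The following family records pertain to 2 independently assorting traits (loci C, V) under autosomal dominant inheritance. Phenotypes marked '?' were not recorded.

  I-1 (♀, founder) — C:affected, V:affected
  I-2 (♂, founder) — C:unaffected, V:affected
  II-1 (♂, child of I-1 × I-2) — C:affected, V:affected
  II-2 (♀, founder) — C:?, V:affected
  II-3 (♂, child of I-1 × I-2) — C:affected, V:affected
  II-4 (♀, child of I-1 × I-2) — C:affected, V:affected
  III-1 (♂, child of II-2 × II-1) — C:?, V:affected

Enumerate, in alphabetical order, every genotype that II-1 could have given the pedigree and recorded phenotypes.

II-1 ∈ {Cc VV, Cc Vv}

C/I-1 aff ·: Cc|CC
C/I-2 un ·: cc
C/II-1 aff I-1×I-2: Cc
C/II-2 ? ·: cc|Cc|CC
C/II-3 aff I-1×I-2: Cc
C/II-4 aff I-1×I-2: Cc
C/III-1 ? II-2×II-1: cc|Cc|CC
⇒ C over [I-1,I-2,II-1,II-2,II-3,II-4,III-1]: 14 consistent
V/I-1 aff ·: Vv|VV
V/I-2 aff ·: Vv|VV
V/II-1 aff I-1×I-2: Vv|VV
V/II-2 aff ·: Vv|VV
V/II-3 aff I-1×I-2: Vv|VV
V/II-4 aff I-1×I-2: Vv|VV
V/III-1 aff II-2×II-1: Vv|VV
⇒ V over [I-1,I-2,II-1,II-2,II-3,II-4,III-1]: 87 consistent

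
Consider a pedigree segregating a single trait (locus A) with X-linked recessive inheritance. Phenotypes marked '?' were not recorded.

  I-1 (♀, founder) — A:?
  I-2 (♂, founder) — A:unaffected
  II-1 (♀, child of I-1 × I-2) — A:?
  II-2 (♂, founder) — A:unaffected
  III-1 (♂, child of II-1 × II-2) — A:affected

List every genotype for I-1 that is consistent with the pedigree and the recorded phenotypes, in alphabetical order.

I-1 ∈ {X^AX^a, X^aX^a}

A/I-1 ? ·: X^AX^a|X^aX^a
A/I-2 un ·: X^AY
A/II-1 ? I-1×I-2: X^AX^a
A/II-2 un ·: X^AY
A/III-1 aff II-1×II-2: X^aY
⇒ A over [I-1,I-2,II-1,II-2,III-1]: 2 consistent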